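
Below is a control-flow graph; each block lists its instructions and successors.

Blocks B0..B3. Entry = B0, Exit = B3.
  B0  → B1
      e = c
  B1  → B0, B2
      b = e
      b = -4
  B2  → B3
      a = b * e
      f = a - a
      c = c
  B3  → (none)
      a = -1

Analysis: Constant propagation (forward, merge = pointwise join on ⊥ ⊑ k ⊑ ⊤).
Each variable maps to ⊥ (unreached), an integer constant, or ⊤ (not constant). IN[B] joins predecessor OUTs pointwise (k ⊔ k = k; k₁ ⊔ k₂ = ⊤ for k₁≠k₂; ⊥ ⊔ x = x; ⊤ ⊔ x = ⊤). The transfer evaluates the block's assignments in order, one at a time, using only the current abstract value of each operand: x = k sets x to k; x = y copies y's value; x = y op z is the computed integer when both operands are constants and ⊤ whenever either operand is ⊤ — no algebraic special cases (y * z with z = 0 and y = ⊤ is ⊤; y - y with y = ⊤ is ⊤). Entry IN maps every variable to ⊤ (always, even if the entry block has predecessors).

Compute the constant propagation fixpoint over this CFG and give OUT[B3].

Per-block solution:
  B0: | IN=(all ⊤) | OUT=(all ⊤)
  B1: | IN=(all ⊤) | OUT={b:-4; rest ⊤}
  B2: | IN={b:-4; rest ⊤} | OUT={b:-4; rest ⊤}
  B3: | IN={b:-4; rest ⊤} | OUT={a:-1, b:-4; rest ⊤}

Merge at B3: IN[B3] = OUT[B2] = {a: ⊤, b: -4, c: ⊤, d: ⊤, e: ⊤, f: ⊤}
Applying B3's transfer function to that IN value gives OUT[B3] (row B3 above).

Answer: {a: -1, b: -4, c: ⊤, d: ⊤, e: ⊤, f: ⊤}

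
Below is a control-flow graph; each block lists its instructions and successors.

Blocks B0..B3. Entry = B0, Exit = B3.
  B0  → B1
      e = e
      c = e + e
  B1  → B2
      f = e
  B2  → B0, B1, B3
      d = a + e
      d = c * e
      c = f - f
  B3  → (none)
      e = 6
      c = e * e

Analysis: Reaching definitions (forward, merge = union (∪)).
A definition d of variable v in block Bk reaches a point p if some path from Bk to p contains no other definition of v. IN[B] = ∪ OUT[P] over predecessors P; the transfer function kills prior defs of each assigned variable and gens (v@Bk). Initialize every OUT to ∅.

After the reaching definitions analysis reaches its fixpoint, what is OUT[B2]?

Answer: {c@B2, d@B2, e@B0, f@B1}

Trace:
Converged values:
  B0:  IN={c@B2, d@B2, e@B0, f@B1}  OUT={c@B0, d@B2, e@B0, f@B1}
  B1:  IN={c@B0, c@B2, d@B2, e@B0, f@B1}  OUT={c@B0, c@B2, d@B2, e@B0, f@B1}
  B2:  IN={c@B0, c@B2, d@B2, e@B0, f@B1}  OUT={c@B2, d@B2, e@B0, f@B1}
  B3:  IN={c@B2, d@B2, e@B0, f@B1}  OUT={c@B3, d@B2, e@B3, f@B1}

Merge at B2: IN[B2] = OUT[B1] = {c@B0, c@B2, d@B2, e@B0, f@B1}
Applying B2's transfer function to that IN value gives OUT[B2] (row B2 above).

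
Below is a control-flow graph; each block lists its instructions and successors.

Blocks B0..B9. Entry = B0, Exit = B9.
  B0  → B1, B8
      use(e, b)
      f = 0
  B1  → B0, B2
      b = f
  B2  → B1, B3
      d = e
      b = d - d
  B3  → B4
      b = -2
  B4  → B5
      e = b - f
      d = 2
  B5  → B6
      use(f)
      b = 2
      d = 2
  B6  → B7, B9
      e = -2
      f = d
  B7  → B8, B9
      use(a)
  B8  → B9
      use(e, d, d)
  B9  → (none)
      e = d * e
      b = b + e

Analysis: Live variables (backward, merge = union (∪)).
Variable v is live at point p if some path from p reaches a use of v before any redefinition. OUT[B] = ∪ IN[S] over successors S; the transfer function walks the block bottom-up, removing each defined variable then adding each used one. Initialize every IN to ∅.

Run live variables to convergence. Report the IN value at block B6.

Answer: {a, b, d}

Derivation:
Fixpoint table:
  B0:   IN={a, b, d, e}   OUT={a, b, d, e, f}
  B1:   IN={a, d, e, f}   OUT={a, b, d, e, f}
  B2:   IN={a, e, f}   OUT={a, d, e, f}
  B3:   IN={a, f}   OUT={a, b, f}
  B4:   IN={a, b, f}   OUT={a, f}
  B5:   IN={a, f}   OUT={a, b, d}
  B6:   IN={a, b, d}   OUT={a, b, d, e}
  B7:   IN={a, b, d, e}   OUT={b, d, e}
  B8:   IN={b, d, e}   OUT={b, d, e}
  B9:   IN={b, d, e}   OUT={}

Merge at B6: OUT[B6] = IN[B7] ⊔ IN[B9] = {a, b, d, e}
Applying B6's transfer function to that OUT value gives IN[B6] (row B6 above).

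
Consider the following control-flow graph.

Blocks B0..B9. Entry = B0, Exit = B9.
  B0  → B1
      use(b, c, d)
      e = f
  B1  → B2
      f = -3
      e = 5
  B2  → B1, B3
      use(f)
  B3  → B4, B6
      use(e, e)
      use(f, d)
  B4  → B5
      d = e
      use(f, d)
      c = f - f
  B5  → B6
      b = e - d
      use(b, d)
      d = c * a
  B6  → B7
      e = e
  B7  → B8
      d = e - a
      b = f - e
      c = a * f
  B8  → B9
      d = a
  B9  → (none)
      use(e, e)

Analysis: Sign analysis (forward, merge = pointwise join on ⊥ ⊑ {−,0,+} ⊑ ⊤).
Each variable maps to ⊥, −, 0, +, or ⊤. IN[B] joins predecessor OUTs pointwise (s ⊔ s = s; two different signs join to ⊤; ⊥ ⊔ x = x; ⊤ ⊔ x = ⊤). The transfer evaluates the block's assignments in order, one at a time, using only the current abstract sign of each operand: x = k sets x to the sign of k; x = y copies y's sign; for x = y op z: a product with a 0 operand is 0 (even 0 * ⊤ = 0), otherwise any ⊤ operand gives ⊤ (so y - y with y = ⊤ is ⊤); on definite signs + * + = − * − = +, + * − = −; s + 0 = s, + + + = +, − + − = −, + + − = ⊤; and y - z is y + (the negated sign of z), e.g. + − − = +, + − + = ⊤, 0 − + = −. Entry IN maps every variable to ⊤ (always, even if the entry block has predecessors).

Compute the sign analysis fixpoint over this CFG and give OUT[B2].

Answer: {a: ⊤, b: ⊤, c: ⊤, d: ⊤, e: +, f: -}

Derivation:
Converged values:
  B0:   IN=(all ⊤)   OUT=(all ⊤)
  B1:   IN=(all ⊤)   OUT={e:+, f:-; rest ⊤}
  B2:   IN={e:+, f:-; rest ⊤}   OUT={e:+, f:-; rest ⊤}
  B3:   IN={e:+, f:-; rest ⊤}   OUT={e:+, f:-; rest ⊤}
  B4:   IN={e:+, f:-; rest ⊤}   OUT={d:+, e:+, f:-; rest ⊤}
  B5:   IN={d:+, e:+, f:-; rest ⊤}   OUT={e:+, f:-; rest ⊤}
  B6:   IN={e:+, f:-; rest ⊤}   OUT={e:+, f:-; rest ⊤}
  B7:   IN={e:+, f:-; rest ⊤}   OUT={b:-, e:+, f:-; rest ⊤}
  B8:   IN={b:-, e:+, f:-; rest ⊤}   OUT={b:-, e:+, f:-; rest ⊤}
  B9:   IN={b:-, e:+, f:-; rest ⊤}   OUT={b:-, e:+, f:-; rest ⊤}

Merge at B2: IN[B2] = OUT[B1] = {a: ⊤, b: ⊤, c: ⊤, d: ⊤, e: +, f: -}
Applying B2's transfer function to that IN value gives OUT[B2] (row B2 above).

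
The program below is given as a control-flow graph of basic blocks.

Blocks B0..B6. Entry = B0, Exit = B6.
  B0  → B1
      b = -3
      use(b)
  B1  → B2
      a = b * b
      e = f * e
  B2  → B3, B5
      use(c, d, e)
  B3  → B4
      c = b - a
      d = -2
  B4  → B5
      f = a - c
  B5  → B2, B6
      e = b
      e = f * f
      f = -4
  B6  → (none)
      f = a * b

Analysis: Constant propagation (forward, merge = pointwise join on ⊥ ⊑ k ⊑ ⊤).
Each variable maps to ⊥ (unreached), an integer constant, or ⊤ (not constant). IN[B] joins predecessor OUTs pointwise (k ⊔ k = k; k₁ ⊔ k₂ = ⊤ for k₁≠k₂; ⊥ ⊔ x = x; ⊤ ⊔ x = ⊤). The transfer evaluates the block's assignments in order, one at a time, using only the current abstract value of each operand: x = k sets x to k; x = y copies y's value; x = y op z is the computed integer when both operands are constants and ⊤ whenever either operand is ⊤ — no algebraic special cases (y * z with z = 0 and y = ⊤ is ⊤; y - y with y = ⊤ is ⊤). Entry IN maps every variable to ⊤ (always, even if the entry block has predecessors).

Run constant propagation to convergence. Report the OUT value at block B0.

Fixpoint table:
  B0:   IN=(all ⊤)   OUT={b:-3; rest ⊤}
  B1:   IN={b:-3; rest ⊤}   OUT={a:9, b:-3; rest ⊤}
  B2:   IN={a:9, b:-3; rest ⊤}   OUT={a:9, b:-3; rest ⊤}
  B3:   IN={a:9, b:-3; rest ⊤}   OUT={a:9, b:-3, c:-12, d:-2; rest ⊤}
  B4:   IN={a:9, b:-3, c:-12, d:-2; rest ⊤}   OUT={a:9, b:-3, c:-12, d:-2, f:21; rest ⊤}
  B5:   IN={a:9, b:-3; rest ⊤}   OUT={a:9, b:-3, f:-4; rest ⊤}
  B6:   IN={a:9, b:-3, f:-4; rest ⊤}   OUT={a:9, b:-3, f:-27; rest ⊤}

B0 is the boundary node: IN[B0] = {a: ⊤, b: ⊤, c: ⊤, d: ⊤, e: ⊤, f: ⊤}
Applying B0's transfer function to that IN value gives OUT[B0] (row B0 above).

Answer: {a: ⊤, b: -3, c: ⊤, d: ⊤, e: ⊤, f: ⊤}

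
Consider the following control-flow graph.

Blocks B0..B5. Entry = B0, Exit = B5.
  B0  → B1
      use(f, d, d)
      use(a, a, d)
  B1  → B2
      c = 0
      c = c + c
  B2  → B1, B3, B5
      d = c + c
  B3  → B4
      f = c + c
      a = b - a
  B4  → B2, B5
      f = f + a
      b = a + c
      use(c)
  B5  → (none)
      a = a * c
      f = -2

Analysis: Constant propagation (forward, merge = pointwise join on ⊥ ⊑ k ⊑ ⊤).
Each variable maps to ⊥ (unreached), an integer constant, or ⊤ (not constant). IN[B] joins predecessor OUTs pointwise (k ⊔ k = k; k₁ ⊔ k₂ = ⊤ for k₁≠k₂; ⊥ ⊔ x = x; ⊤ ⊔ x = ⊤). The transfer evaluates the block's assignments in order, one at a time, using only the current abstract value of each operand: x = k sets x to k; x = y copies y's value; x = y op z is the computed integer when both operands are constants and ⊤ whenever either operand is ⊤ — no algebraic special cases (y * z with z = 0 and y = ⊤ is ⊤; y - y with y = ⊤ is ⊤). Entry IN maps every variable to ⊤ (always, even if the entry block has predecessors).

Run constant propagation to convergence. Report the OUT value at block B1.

Answer: {a: ⊤, b: ⊤, c: 0, d: ⊤, e: ⊤, f: ⊤}

Working:
Per-block solution:
  B0:  IN=(all ⊤)  OUT=(all ⊤)
  B1:  IN=(all ⊤)  OUT={c:0; rest ⊤}
  B2:  IN={c:0; rest ⊤}  OUT={c:0, d:0; rest ⊤}
  B3:  IN={c:0, d:0; rest ⊤}  OUT={c:0, d:0, f:0; rest ⊤}
  B4:  IN={c:0, d:0, f:0; rest ⊤}  OUT={c:0, d:0; rest ⊤}
  B5:  IN={c:0, d:0; rest ⊤}  OUT={c:0, d:0, f:-2; rest ⊤}

Merge at B1: IN[B1] = OUT[B0] ⊔ OUT[B2] = {a: ⊤, b: ⊤, c: ⊤, d: ⊤, e: ⊤, f: ⊤}
Applying B1's transfer function to that IN value gives OUT[B1] (row B1 above).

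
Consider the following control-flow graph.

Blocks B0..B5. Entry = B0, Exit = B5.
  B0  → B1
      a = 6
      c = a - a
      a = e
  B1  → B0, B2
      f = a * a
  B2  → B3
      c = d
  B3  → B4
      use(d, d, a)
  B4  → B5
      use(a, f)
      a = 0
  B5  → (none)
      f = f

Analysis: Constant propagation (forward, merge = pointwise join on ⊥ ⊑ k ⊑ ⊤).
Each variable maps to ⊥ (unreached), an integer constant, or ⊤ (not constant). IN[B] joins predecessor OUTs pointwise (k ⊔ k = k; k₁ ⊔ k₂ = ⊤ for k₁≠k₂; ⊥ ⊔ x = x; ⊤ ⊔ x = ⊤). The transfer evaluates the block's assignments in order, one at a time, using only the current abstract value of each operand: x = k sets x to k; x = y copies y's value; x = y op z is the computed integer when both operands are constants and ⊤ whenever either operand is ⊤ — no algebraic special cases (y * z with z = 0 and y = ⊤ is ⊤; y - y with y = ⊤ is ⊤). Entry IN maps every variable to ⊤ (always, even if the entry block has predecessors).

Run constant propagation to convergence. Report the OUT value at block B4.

Fixpoint table:
  B0:  IN=(all ⊤)  OUT={c:0; rest ⊤}
  B1:  IN={c:0; rest ⊤}  OUT={c:0; rest ⊤}
  B2:  IN={c:0; rest ⊤}  OUT=(all ⊤)
  B3:  IN=(all ⊤)  OUT=(all ⊤)
  B4:  IN=(all ⊤)  OUT={a:0; rest ⊤}
  B5:  IN={a:0; rest ⊤}  OUT={a:0; rest ⊤}

Merge at B4: IN[B4] = OUT[B3] = {a: ⊤, b: ⊤, c: ⊤, d: ⊤, e: ⊤, f: ⊤}
Applying B4's transfer function to that IN value gives OUT[B4] (row B4 above).

Answer: {a: 0, b: ⊤, c: ⊤, d: ⊤, e: ⊤, f: ⊤}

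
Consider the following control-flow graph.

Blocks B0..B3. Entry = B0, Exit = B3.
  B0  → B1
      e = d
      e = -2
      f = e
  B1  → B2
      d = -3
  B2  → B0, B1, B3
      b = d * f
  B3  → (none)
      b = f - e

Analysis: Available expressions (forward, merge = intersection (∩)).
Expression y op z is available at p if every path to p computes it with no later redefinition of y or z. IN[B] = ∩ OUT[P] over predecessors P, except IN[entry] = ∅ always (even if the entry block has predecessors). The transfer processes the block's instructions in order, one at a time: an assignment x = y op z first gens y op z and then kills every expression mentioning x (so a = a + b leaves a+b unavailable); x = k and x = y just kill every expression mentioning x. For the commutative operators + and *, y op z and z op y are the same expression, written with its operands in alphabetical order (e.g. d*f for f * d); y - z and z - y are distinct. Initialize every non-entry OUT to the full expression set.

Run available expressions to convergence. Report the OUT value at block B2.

Converged values:
  B0: | IN={} | OUT={}
  B1: | IN={} | OUT={}
  B2: | IN={} | OUT={d*f}
  B3: | IN={d*f} | OUT={d*f, f-e}

Merge at B2: IN[B2] = OUT[B1] = {}
Applying B2's transfer function to that IN value gives OUT[B2] (row B2 above).

Answer: {d*f}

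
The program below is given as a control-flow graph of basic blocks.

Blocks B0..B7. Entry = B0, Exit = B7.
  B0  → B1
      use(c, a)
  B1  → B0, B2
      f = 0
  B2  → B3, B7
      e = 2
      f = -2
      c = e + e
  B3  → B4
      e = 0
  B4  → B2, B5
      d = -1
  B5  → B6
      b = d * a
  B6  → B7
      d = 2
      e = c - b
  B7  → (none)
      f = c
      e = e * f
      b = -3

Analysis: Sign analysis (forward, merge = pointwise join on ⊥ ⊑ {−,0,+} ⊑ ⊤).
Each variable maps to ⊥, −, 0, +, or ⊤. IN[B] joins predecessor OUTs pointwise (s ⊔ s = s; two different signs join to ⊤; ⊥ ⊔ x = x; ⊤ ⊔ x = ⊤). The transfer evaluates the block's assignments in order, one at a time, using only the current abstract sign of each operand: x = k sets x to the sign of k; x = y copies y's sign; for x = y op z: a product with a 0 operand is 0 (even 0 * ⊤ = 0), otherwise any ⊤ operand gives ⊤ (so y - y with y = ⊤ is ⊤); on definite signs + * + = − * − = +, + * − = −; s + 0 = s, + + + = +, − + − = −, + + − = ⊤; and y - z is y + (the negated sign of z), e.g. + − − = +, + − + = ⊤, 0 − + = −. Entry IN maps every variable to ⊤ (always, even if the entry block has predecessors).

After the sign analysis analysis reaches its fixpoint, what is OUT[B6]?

Converged values:
  B0:   IN=(all ⊤)   OUT=(all ⊤)
  B1:   IN=(all ⊤)   OUT={f:0; rest ⊤}
  B2:   IN=(all ⊤)   OUT={c:+, e:+, f:-; rest ⊤}
  B3:   IN={c:+, e:+, f:-; rest ⊤}   OUT={c:+, e:0, f:-; rest ⊤}
  B4:   IN={c:+, e:0, f:-; rest ⊤}   OUT={c:+, d:-, e:0, f:-; rest ⊤}
  B5:   IN={c:+, d:-, e:0, f:-; rest ⊤}   OUT={c:+, d:-, e:0, f:-; rest ⊤}
  B6:   IN={c:+, d:-, e:0, f:-; rest ⊤}   OUT={c:+, d:+, f:-; rest ⊤}
  B7:   IN={c:+, f:-; rest ⊤}   OUT={b:-, c:+, f:+; rest ⊤}

Merge at B6: IN[B6] = OUT[B5] = {a: ⊤, b: ⊤, c: +, d: -, e: 0, f: -}
Applying B6's transfer function to that IN value gives OUT[B6] (row B6 above).

Answer: {a: ⊤, b: ⊤, c: +, d: +, e: ⊤, f: -}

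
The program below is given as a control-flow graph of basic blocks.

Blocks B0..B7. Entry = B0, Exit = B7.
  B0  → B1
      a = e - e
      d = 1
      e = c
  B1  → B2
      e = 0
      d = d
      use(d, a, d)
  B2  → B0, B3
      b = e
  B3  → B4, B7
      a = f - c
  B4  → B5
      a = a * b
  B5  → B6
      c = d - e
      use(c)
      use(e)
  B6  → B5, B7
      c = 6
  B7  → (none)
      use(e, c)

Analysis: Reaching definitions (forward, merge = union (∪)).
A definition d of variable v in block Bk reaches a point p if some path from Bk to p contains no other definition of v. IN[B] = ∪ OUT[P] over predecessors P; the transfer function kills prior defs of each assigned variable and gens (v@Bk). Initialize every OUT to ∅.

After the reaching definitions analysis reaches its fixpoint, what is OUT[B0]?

Fixpoint table:
  B0: | IN={a@B0, b@B2, d@B1, e@B1} | OUT={a@B0, b@B2, d@B0, e@B0}
  B1: | IN={a@B0, b@B2, d@B0, e@B0} | OUT={a@B0, b@B2, d@B1, e@B1}
  B2: | IN={a@B0, b@B2, d@B1, e@B1} | OUT={a@B0, b@B2, d@B1, e@B1}
  B3: | IN={a@B0, b@B2, d@B1, e@B1} | OUT={a@B3, b@B2, d@B1, e@B1}
  B4: | IN={a@B3, b@B2, d@B1, e@B1} | OUT={a@B4, b@B2, d@B1, e@B1}
  B5: | IN={a@B4, b@B2, c@B6, d@B1, e@B1} | OUT={a@B4, b@B2, c@B5, d@B1, e@B1}
  B6: | IN={a@B4, b@B2, c@B5, d@B1, e@B1} | OUT={a@B4, b@B2, c@B6, d@B1, e@B1}
  B7: | IN={a@B3, a@B4, b@B2, c@B6, d@B1, e@B1} | OUT={a@B3, a@B4, b@B2, c@B6, d@B1, e@B1}

Merge at B0 (entry node, so the boundary value {} is joined with the incoming edge(s)): IN[B0] = {} ⊔ OUT[B2] = {a@B0, b@B2, d@B1, e@B1}
Applying B0's transfer function to that IN value gives OUT[B0] (row B0 above).

Answer: {a@B0, b@B2, d@B0, e@B0}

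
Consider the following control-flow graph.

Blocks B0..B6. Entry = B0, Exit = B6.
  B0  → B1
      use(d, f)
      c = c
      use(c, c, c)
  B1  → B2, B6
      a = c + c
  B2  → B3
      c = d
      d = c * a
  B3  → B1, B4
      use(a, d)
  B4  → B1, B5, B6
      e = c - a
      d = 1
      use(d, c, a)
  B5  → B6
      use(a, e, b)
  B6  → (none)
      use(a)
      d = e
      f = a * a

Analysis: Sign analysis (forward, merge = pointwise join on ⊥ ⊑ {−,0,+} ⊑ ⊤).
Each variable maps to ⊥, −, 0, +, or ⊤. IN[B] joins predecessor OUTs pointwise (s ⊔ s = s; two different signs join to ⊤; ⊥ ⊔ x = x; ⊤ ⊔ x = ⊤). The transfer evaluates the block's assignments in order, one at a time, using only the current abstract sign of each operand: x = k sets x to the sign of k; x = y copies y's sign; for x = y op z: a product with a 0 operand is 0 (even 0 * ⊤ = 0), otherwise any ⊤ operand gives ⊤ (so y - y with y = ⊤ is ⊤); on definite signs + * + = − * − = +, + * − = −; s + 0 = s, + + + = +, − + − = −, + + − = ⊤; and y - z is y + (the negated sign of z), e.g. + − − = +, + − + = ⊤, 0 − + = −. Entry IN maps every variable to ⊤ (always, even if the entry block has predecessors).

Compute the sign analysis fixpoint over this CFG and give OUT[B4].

Converged values:
  B0:   IN=(all ⊤)   OUT=(all ⊤)
  B1:   IN=(all ⊤)   OUT=(all ⊤)
  B2:   IN=(all ⊤)   OUT=(all ⊤)
  B3:   IN=(all ⊤)   OUT=(all ⊤)
  B4:   IN=(all ⊤)   OUT={d:+; rest ⊤}
  B5:   IN={d:+; rest ⊤}   OUT={d:+; rest ⊤}
  B6:   IN=(all ⊤)   OUT=(all ⊤)

Merge at B4: IN[B4] = OUT[B3] = {a: ⊤, b: ⊤, c: ⊤, d: ⊤, e: ⊤, f: ⊤}
Applying B4's transfer function to that IN value gives OUT[B4] (row B4 above).

Answer: {a: ⊤, b: ⊤, c: ⊤, d: +, e: ⊤, f: ⊤}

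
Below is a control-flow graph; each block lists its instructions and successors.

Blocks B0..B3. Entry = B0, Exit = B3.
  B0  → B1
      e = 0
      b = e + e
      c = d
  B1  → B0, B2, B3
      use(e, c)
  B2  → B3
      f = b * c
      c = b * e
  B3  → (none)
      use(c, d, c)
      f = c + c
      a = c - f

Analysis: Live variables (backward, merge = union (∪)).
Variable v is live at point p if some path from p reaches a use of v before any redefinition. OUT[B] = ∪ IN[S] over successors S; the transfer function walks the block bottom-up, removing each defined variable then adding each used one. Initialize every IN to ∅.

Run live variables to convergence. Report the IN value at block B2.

Answer: {b, c, d, e}

Working:
Fixpoint table:
  B0:  IN={d}  OUT={b, c, d, e}
  B1:  IN={b, c, d, e}  OUT={b, c, d, e}
  B2:  IN={b, c, d, e}  OUT={c, d}
  B3:  IN={c, d}  OUT={}

Merge at B2: OUT[B2] = IN[B3] = {c, d}
Applying B2's transfer function to that OUT value gives IN[B2] (row B2 above).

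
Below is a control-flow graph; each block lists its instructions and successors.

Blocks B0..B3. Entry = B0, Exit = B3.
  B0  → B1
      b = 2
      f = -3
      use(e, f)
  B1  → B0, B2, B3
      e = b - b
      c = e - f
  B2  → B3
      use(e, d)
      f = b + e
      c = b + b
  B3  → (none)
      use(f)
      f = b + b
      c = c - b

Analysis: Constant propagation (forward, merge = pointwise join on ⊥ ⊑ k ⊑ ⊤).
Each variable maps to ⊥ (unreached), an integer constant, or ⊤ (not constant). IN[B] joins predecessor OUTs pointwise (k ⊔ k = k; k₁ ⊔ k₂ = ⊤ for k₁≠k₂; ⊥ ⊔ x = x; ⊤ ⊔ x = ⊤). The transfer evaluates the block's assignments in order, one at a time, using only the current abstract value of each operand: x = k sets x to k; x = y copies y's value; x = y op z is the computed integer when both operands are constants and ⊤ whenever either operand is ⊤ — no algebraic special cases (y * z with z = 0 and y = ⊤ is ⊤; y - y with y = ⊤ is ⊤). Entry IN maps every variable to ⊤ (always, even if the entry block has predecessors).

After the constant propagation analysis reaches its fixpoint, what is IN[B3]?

Answer: {a: ⊤, b: 2, c: ⊤, d: ⊤, e: 0, f: ⊤}

Derivation:
Converged values:
  B0:  IN=(all ⊤)  OUT={b:2, f:-3; rest ⊤}
  B1:  IN={b:2, f:-3; rest ⊤}  OUT={b:2, c:3, e:0, f:-3; rest ⊤}
  B2:  IN={b:2, c:3, e:0, f:-3; rest ⊤}  OUT={b:2, c:4, e:0, f:2; rest ⊤}
  B3:  IN={b:2, e:0; rest ⊤}  OUT={b:2, e:0, f:4; rest ⊤}

Merge at B3: IN[B3] = OUT[B1] ⊔ OUT[B2] = {a: ⊤, b: 2, c: ⊤, d: ⊤, e: 0, f: ⊤}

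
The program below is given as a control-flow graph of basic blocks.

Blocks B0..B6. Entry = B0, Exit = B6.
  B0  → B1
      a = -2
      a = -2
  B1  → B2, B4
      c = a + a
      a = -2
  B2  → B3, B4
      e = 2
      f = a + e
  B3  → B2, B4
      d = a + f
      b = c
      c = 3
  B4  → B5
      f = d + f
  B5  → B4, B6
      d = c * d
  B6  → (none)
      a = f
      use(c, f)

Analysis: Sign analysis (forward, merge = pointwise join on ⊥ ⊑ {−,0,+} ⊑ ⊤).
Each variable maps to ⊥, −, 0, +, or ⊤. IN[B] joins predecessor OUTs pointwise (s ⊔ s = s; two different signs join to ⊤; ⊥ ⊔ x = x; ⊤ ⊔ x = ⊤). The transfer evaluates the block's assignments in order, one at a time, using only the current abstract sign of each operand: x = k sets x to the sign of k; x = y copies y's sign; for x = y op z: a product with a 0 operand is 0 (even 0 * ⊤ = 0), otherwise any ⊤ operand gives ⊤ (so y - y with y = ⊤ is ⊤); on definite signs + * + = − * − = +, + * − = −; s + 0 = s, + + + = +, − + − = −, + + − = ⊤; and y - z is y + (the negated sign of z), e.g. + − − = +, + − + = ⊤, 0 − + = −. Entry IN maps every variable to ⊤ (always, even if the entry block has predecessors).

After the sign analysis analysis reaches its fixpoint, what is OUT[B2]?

Fixpoint table:
  B0:   IN=(all ⊤)   OUT={a:-; rest ⊤}
  B1:   IN={a:-; rest ⊤}   OUT={a:-, c:-; rest ⊤}
  B2:   IN={a:-; rest ⊤}   OUT={a:-, e:+; rest ⊤}
  B3:   IN={a:-, e:+; rest ⊤}   OUT={a:-, c:+, e:+; rest ⊤}
  B4:   IN={a:-; rest ⊤}   OUT={a:-; rest ⊤}
  B5:   IN={a:-; rest ⊤}   OUT={a:-; rest ⊤}
  B6:   IN={a:-; rest ⊤}   OUT=(all ⊤)

Merge at B2: IN[B2] = OUT[B1] ⊔ OUT[B3] = {a: -, b: ⊤, c: ⊤, d: ⊤, e: ⊤, f: ⊤}
Applying B2's transfer function to that IN value gives OUT[B2] (row B2 above).

Answer: {a: -, b: ⊤, c: ⊤, d: ⊤, e: +, f: ⊤}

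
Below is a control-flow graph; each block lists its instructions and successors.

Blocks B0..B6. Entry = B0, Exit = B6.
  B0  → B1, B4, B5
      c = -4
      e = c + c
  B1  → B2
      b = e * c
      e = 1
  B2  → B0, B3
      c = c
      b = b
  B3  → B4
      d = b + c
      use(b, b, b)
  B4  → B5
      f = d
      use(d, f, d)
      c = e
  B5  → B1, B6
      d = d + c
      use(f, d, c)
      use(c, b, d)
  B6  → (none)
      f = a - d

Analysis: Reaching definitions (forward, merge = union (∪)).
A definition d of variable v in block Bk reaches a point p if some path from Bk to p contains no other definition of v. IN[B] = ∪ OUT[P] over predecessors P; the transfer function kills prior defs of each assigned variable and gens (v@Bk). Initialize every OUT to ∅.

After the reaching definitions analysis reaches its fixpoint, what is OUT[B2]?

Answer: {b@B2, c@B2, d@B5, e@B1, f@B4}

Trace:
Per-block solution:
  B0: | IN={b@B2, c@B2, d@B5, e@B1, f@B4} | OUT={b@B2, c@B0, d@B5, e@B0, f@B4}
  B1: | IN={b@B2, c@B0, c@B4, d@B5, e@B0, e@B1, f@B4} | OUT={b@B1, c@B0, c@B4, d@B5, e@B1, f@B4}
  B2: | IN={b@B1, c@B0, c@B4, d@B5, e@B1, f@B4} | OUT={b@B2, c@B2, d@B5, e@B1, f@B4}
  B3: | IN={b@B2, c@B2, d@B5, e@B1, f@B4} | OUT={b@B2, c@B2, d@B3, e@B1, f@B4}
  B4: | IN={b@B2, c@B0, c@B2, d@B3, d@B5, e@B0, e@B1, f@B4} | OUT={b@B2, c@B4, d@B3, d@B5, e@B0, e@B1, f@B4}
  B5: | IN={b@B2, c@B0, c@B4, d@B3, d@B5, e@B0, e@B1, f@B4} | OUT={b@B2, c@B0, c@B4, d@B5, e@B0, e@B1, f@B4}
  B6: | IN={b@B2, c@B0, c@B4, d@B5, e@B0, e@B1, f@B4} | OUT={b@B2, c@B0, c@B4, d@B5, e@B0, e@B1, f@B6}

Merge at B2: IN[B2] = OUT[B1] = {b@B1, c@B0, c@B4, d@B5, e@B1, f@B4}
Applying B2's transfer function to that IN value gives OUT[B2] (row B2 above).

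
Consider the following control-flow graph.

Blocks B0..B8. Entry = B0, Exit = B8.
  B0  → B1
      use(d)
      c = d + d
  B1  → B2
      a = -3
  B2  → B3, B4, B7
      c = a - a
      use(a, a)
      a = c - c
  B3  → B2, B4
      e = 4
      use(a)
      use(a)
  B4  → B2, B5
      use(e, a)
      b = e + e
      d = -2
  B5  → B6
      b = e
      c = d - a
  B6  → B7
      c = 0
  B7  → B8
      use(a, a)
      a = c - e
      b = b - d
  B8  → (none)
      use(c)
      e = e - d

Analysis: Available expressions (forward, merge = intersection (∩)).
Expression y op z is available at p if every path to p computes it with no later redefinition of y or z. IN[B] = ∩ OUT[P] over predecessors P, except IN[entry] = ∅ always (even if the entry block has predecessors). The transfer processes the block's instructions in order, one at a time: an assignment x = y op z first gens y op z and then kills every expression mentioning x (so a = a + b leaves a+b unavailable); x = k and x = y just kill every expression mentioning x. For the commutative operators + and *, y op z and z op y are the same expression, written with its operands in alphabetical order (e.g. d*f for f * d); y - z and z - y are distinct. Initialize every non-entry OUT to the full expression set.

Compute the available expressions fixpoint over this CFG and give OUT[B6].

Answer: {d-a, e+e}

Trace:
Per-block solution:
  B0:   IN={}   OUT={d+d}
  B1:   IN={d+d}   OUT={d+d}
  B2:   IN={}   OUT={c-c}
  B3:   IN={c-c}   OUT={c-c}
  B4:   IN={c-c}   OUT={c-c, e+e}
  B5:   IN={c-c, e+e}   OUT={d-a, e+e}
  B6:   IN={d-a, e+e}   OUT={d-a, e+e}
  B7:   IN={}   OUT={c-e}
  B8:   IN={c-e}   OUT={}

Merge at B6: IN[B6] = OUT[B5] = {d-a, e+e}
Applying B6's transfer function to that IN value gives OUT[B6] (row B6 above).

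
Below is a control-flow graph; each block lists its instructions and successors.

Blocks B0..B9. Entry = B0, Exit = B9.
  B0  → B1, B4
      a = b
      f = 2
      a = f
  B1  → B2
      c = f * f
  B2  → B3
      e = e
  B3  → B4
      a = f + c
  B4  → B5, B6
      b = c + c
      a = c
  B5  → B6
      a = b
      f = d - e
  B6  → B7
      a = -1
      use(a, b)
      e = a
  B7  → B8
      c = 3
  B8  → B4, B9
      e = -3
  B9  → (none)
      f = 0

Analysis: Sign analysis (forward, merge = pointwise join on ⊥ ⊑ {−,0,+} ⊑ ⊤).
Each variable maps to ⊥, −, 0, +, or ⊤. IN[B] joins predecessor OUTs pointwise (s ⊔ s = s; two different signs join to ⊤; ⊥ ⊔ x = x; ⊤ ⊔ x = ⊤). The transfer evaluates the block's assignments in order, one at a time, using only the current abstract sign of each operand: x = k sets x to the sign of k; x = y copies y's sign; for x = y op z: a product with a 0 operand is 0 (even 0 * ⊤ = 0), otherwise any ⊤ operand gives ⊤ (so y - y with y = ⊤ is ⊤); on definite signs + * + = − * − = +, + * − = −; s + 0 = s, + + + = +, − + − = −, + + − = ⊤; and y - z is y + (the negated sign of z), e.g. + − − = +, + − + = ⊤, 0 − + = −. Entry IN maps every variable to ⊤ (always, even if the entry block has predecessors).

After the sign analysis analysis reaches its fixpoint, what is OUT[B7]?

Per-block solution:
  B0: | IN=(all ⊤) | OUT={a:+, f:+; rest ⊤}
  B1: | IN={a:+, f:+; rest ⊤} | OUT={a:+, c:+, f:+; rest ⊤}
  B2: | IN={a:+, c:+, f:+; rest ⊤} | OUT={a:+, c:+, f:+; rest ⊤}
  B3: | IN={a:+, c:+, f:+; rest ⊤} | OUT={a:+, c:+, f:+; rest ⊤}
  B4: | IN=(all ⊤) | OUT=(all ⊤)
  B5: | IN=(all ⊤) | OUT=(all ⊤)
  B6: | IN=(all ⊤) | OUT={a:-, e:-; rest ⊤}
  B7: | IN={a:-, e:-; rest ⊤} | OUT={a:-, c:+, e:-; rest ⊤}
  B8: | IN={a:-, c:+, e:-; rest ⊤} | OUT={a:-, c:+, e:-; rest ⊤}
  B9: | IN={a:-, c:+, e:-; rest ⊤} | OUT={a:-, c:+, e:-, f:0; rest ⊤}

Merge at B7: IN[B7] = OUT[B6] = {a: -, b: ⊤, c: ⊤, d: ⊤, e: -, f: ⊤}
Applying B7's transfer function to that IN value gives OUT[B7] (row B7 above).

Answer: {a: -, b: ⊤, c: +, d: ⊤, e: -, f: ⊤}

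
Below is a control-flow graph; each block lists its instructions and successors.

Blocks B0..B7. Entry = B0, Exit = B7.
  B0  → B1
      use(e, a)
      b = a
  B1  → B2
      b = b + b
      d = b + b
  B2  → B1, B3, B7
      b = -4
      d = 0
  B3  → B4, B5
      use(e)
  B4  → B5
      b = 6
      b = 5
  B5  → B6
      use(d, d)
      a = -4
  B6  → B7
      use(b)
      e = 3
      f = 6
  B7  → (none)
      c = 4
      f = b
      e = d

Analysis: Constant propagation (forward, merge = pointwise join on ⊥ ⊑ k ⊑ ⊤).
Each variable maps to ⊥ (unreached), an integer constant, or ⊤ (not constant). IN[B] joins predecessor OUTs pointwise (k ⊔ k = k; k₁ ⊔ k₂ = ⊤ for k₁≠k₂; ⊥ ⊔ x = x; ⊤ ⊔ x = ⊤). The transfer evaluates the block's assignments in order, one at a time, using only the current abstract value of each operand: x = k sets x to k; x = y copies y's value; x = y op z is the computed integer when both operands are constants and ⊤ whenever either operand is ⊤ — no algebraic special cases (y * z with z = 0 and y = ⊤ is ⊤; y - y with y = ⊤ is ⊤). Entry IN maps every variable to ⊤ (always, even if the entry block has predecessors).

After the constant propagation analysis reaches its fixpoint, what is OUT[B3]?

Fixpoint table:
  B0: | IN=(all ⊤) | OUT=(all ⊤)
  B1: | IN=(all ⊤) | OUT=(all ⊤)
  B2: | IN=(all ⊤) | OUT={b:-4, d:0; rest ⊤}
  B3: | IN={b:-4, d:0; rest ⊤} | OUT={b:-4, d:0; rest ⊤}
  B4: | IN={b:-4, d:0; rest ⊤} | OUT={b:5, d:0; rest ⊤}
  B5: | IN={d:0; rest ⊤} | OUT={a:-4, d:0; rest ⊤}
  B6: | IN={a:-4, d:0; rest ⊤} | OUT={a:-4, d:0, e:3, f:6; rest ⊤}
  B7: | IN={d:0; rest ⊤} | OUT={c:4, d:0, e:0; rest ⊤}

Merge at B3: IN[B3] = OUT[B2] = {a: ⊤, b: -4, c: ⊤, d: 0, e: ⊤, f: ⊤}
Applying B3's transfer function to that IN value gives OUT[B3] (row B3 above).

Answer: {a: ⊤, b: -4, c: ⊤, d: 0, e: ⊤, f: ⊤}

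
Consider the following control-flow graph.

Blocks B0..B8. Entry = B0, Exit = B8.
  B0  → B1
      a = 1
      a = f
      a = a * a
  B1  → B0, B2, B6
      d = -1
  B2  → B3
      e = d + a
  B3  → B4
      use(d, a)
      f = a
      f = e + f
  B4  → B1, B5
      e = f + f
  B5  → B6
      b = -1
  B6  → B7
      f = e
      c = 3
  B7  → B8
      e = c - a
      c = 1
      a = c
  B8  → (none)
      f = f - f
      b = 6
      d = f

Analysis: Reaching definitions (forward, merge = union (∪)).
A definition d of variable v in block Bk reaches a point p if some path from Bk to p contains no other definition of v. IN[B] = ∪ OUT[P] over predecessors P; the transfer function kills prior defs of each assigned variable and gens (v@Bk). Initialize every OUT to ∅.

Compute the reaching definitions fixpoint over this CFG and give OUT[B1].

Per-block solution:
  B0:   IN={a@B0, d@B1, e@B4, f@B3}   OUT={a@B0, d@B1, e@B4, f@B3}
  B1:   IN={a@B0, d@B1, e@B4, f@B3}   OUT={a@B0, d@B1, e@B4, f@B3}
  B2:   IN={a@B0, d@B1, e@B4, f@B3}   OUT={a@B0, d@B1, e@B2, f@B3}
  B3:   IN={a@B0, d@B1, e@B2, f@B3}   OUT={a@B0, d@B1, e@B2, f@B3}
  B4:   IN={a@B0, d@B1, e@B2, f@B3}   OUT={a@B0, d@B1, e@B4, f@B3}
  B5:   IN={a@B0, d@B1, e@B4, f@B3}   OUT={a@B0, b@B5, d@B1, e@B4, f@B3}
  B6:   IN={a@B0, b@B5, d@B1, e@B4, f@B3}   OUT={a@B0, b@B5, c@B6, d@B1, e@B4, f@B6}
  B7:   IN={a@B0, b@B5, c@B6, d@B1, e@B4, f@B6}   OUT={a@B7, b@B5, c@B7, d@B1, e@B7, f@B6}
  B8:   IN={a@B7, b@B5, c@B7, d@B1, e@B7, f@B6}   OUT={a@B7, b@B8, c@B7, d@B8, e@B7, f@B8}

Merge at B1: IN[B1] = OUT[B0] ⊔ OUT[B4] = {a@B0, d@B1, e@B4, f@B3}
Applying B1's transfer function to that IN value gives OUT[B1] (row B1 above).

Answer: {a@B0, d@B1, e@B4, f@B3}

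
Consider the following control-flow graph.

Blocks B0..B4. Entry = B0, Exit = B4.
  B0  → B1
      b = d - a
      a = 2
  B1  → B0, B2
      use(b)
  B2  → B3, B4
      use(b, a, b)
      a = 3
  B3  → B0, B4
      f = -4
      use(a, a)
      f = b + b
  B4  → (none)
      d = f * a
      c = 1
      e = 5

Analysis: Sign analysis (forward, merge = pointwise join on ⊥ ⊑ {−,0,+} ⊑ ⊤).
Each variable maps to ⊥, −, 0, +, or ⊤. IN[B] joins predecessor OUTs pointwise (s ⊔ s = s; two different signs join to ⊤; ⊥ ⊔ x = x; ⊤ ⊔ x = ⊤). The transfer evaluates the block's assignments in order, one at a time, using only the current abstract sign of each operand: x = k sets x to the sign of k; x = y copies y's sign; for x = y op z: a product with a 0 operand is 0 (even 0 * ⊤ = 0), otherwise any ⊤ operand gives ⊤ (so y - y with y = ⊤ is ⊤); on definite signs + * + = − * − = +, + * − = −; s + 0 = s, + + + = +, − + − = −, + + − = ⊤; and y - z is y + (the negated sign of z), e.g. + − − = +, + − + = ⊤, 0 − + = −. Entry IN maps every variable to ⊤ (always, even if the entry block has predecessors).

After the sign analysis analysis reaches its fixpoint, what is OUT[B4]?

Answer: {a: +, b: ⊤, c: +, d: ⊤, e: +, f: ⊤}

Derivation:
Converged values:
  B0:  IN=(all ⊤)  OUT={a:+; rest ⊤}
  B1:  IN={a:+; rest ⊤}  OUT={a:+; rest ⊤}
  B2:  IN={a:+; rest ⊤}  OUT={a:+; rest ⊤}
  B3:  IN={a:+; rest ⊤}  OUT={a:+; rest ⊤}
  B4:  IN={a:+; rest ⊤}  OUT={a:+, c:+, e:+; rest ⊤}

Merge at B4: IN[B4] = OUT[B2] ⊔ OUT[B3] = {a: +, b: ⊤, c: ⊤, d: ⊤, e: ⊤, f: ⊤}
Applying B4's transfer function to that IN value gives OUT[B4] (row B4 above).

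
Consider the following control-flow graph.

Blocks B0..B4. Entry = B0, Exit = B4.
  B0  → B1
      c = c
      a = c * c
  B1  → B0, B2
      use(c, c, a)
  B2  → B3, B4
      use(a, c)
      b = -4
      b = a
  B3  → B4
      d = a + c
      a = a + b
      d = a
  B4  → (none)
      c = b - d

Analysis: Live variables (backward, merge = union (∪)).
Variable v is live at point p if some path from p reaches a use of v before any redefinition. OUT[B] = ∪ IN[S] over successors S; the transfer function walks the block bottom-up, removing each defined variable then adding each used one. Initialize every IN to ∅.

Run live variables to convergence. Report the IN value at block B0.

Answer: {c, d}

Derivation:
Fixpoint table:
  B0:   IN={c, d}   OUT={a, c, d}
  B1:   IN={a, c, d}   OUT={a, c, d}
  B2:   IN={a, c, d}   OUT={a, b, c, d}
  B3:   IN={a, b, c}   OUT={b, d}
  B4:   IN={b, d}   OUT={}

Merge at B0: OUT[B0] = IN[B1] = {a, c, d}
Applying B0's transfer function to that OUT value gives IN[B0] (row B0 above).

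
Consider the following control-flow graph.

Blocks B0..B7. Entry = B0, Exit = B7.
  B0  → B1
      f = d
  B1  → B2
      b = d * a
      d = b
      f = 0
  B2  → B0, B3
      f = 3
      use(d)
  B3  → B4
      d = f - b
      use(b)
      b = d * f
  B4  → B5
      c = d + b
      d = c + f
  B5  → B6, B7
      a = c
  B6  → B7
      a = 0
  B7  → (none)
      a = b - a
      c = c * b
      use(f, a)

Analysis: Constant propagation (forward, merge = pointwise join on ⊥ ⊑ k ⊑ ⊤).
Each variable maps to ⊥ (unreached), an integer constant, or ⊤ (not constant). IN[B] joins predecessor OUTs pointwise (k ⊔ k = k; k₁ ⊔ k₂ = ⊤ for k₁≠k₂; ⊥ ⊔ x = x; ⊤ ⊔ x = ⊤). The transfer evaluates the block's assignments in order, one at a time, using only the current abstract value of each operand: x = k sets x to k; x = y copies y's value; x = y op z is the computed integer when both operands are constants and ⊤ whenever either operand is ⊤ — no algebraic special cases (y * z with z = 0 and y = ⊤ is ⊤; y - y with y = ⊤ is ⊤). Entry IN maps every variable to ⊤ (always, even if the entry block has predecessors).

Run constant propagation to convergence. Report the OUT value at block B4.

Answer: {a: ⊤, b: ⊤, c: ⊤, d: ⊤, e: ⊤, f: 3}

Derivation:
Fixpoint table:
  B0: | IN=(all ⊤) | OUT=(all ⊤)
  B1: | IN=(all ⊤) | OUT={f:0; rest ⊤}
  B2: | IN={f:0; rest ⊤} | OUT={f:3; rest ⊤}
  B3: | IN={f:3; rest ⊤} | OUT={f:3; rest ⊤}
  B4: | IN={f:3; rest ⊤} | OUT={f:3; rest ⊤}
  B5: | IN={f:3; rest ⊤} | OUT={f:3; rest ⊤}
  B6: | IN={f:3; rest ⊤} | OUT={a:0, f:3; rest ⊤}
  B7: | IN={f:3; rest ⊤} | OUT={f:3; rest ⊤}

Merge at B4: IN[B4] = OUT[B3] = {a: ⊤, b: ⊤, c: ⊤, d: ⊤, e: ⊤, f: 3}
Applying B4's transfer function to that IN value gives OUT[B4] (row B4 above).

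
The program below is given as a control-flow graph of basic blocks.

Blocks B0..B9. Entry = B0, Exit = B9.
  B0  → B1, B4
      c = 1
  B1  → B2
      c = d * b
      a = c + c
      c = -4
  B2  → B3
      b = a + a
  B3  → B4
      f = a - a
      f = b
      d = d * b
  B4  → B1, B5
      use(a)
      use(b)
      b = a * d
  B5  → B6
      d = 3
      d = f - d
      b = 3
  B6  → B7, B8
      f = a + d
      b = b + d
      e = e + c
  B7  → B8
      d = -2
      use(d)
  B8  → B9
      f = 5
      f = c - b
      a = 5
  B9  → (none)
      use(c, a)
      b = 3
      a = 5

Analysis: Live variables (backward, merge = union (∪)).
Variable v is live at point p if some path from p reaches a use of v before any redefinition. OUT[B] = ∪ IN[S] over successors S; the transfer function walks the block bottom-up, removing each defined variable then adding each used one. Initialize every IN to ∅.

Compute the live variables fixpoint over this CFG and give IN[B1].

Answer: {b, d, e}

Derivation:
Fixpoint table:
  B0: | IN={a, b, d, e, f} | OUT={a, b, c, d, e, f}
  B1: | IN={b, d, e} | OUT={a, c, d, e}
  B2: | IN={a, c, d, e} | OUT={a, b, c, d, e}
  B3: | IN={a, b, c, d, e} | OUT={a, b, c, d, e, f}
  B4: | IN={a, b, c, d, e, f} | OUT={a, b, c, d, e, f}
  B5: | IN={a, c, e, f} | OUT={a, b, c, d, e}
  B6: | IN={a, b, c, d, e} | OUT={b, c}
  B7: | IN={b, c} | OUT={b, c}
  B8: | IN={b, c} | OUT={a, c}
  B9: | IN={a, c} | OUT={}

Merge at B1: OUT[B1] = IN[B2] = {a, c, d, e}
Applying B1's transfer function to that OUT value gives IN[B1] (row B1 above).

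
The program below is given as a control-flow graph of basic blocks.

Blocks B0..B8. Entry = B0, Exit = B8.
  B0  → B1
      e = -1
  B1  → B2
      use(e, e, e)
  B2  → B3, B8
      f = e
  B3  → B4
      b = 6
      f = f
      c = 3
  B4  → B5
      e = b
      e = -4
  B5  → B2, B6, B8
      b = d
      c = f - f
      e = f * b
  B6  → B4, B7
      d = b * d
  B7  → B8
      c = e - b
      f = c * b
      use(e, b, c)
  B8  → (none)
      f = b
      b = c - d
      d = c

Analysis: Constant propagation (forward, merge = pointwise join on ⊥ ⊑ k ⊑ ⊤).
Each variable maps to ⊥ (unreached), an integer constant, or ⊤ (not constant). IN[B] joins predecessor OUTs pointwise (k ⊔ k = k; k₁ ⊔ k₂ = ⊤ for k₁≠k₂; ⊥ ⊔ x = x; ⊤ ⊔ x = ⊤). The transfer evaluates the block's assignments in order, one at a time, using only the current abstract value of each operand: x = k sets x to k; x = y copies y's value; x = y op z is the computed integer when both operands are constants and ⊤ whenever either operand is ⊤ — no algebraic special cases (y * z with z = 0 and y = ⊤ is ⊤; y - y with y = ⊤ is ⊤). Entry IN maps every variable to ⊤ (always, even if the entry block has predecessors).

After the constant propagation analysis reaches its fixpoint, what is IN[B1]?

Converged values:
  B0: | IN=(all ⊤) | OUT={e:-1; rest ⊤}
  B1: | IN={e:-1; rest ⊤} | OUT={e:-1; rest ⊤}
  B2: | IN=(all ⊤) | OUT=(all ⊤)
  B3: | IN=(all ⊤) | OUT={b:6, c:3; rest ⊤}
  B4: | IN=(all ⊤) | OUT={e:-4; rest ⊤}
  B5: | IN={e:-4; rest ⊤} | OUT=(all ⊤)
  B6: | IN=(all ⊤) | OUT=(all ⊤)
  B7: | IN=(all ⊤) | OUT=(all ⊤)
  B8: | IN=(all ⊤) | OUT=(all ⊤)

Merge at B1: IN[B1] = OUT[B0] = {a: ⊤, b: ⊤, c: ⊤, d: ⊤, e: -1, f: ⊤}

Answer: {a: ⊤, b: ⊤, c: ⊤, d: ⊤, e: -1, f: ⊤}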